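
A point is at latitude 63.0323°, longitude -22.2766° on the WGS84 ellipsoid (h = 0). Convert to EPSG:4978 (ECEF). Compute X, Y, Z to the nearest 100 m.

X 2683700 m, Y -1099400 m, Z 5661600 m

WGS84: a = 6378137 m, e² = 0.006694380; N(φ) = a/√(1−e²sin²φ) = 6395163.352 m.
X = (N+h)·cosφ·cosλ = 2683678.299 m; Y = (N+h)·cosφ·sinλ = -1099376.506 m; Z = (N(1−e²)+h)·sinφ = 5661611.686 m.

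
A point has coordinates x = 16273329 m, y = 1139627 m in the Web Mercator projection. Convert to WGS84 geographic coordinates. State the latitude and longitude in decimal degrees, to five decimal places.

R = 6378137 m. λ = x/R = 146.18580164°.
φ = 2·arctan(exp(y/R)) − 90° = 2·arctan(1.19563) − 90° = 10.18340171°.

lat 10.18340°, lon 146.18580°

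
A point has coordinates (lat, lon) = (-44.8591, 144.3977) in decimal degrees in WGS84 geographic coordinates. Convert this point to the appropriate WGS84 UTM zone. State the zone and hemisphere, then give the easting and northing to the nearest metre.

Zone 55S: E 294396 m, N 5029407 m

Longitude 144.3977° lies in the 6° band [144°, 150°), giving zone 55; latitude is south of the equator, so 55S.
Zone 55 central meridian λ₀ = 6×55 − 183 = 147°; Δλ = -2.6023°.
Transverse Mercator on WGS84 with k₀ = 0.9996 gives E = 294396.449 m, N = 5029407.028 m.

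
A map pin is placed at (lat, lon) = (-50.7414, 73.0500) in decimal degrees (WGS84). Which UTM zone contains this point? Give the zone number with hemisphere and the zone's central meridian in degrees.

Zone 43S, central meridian 75°

UTM zone = ⌊(λ + 180)/6⌋ + 1; 73.0500° ∈ [72°, 78°) → zone 43.
Hemisphere: S (φ < 0).
Central meridian λ₀ = 6×43 − 183 = 75°.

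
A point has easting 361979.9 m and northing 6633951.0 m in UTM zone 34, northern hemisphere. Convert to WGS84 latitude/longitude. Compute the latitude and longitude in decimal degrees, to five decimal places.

Zone 34N: λ₀ = 21°, k₀ = 0.9996, false easting 500000 m.
Meridian distance M = (N − FN)/k₀ = 6636605.6 m.
Inverse transverse Mercator on WGS84 gives φ = 59.82019967°, λ = 18.53849977°.

lat 59.82020°, lon 18.53850°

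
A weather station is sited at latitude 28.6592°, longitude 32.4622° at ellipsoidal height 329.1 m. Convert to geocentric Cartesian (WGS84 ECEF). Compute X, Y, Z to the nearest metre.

X 4726107 m, Y 3006481 m, Z 3040969 m

WGS84: a = 6378137 m, e² = 0.006694380; N(φ) = a/√(1−e²sin²φ) = 6383053.230 m.
X = (N+h)·cosφ·cosλ = 4726107.417 m; Y = (N+h)·cosφ·sinλ = 3006480.893 m; Z = (N(1−e²)+h)·sinφ = 3040968.746 m.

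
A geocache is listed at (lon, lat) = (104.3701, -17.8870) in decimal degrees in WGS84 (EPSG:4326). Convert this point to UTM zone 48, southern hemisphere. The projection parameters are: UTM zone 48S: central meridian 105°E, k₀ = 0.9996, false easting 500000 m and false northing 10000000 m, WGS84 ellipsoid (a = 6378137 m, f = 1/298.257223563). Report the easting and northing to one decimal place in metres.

E 433273.7 m, N 8022203.6 m

Zone 48 central meridian λ₀ = 6×48 − 183 = 105°; Δλ = -0.6299°.
Transverse Mercator on WGS84 with k₀ = 0.9996 gives E = 433273.694 m, N = 8022203.607 m.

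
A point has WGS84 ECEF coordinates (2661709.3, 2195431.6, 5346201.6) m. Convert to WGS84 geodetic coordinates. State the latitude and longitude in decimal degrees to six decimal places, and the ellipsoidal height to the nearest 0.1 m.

λ = atan2(Y, X) = 39.51650103°; p = √(X²+Y²) = 3450306.7 m.
Bowring's method on WGS84 (a = 6378137 m, b = 6356752.314 m) gives φ = 57.33790008°, h = -118.586 m.

lat 57.337900°, lon 39.516501°, h -118.6 m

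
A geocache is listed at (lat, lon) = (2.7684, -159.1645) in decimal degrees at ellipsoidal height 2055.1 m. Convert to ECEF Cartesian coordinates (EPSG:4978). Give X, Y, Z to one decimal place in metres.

X -5956049.8 m, Y -2266714.9 m, Z 306096.4 m

WGS84: a = 6378137 m, e² = 0.006694380; N(φ) = a/√(1−e²sin²φ) = 6378186.803 m.
X = (N+h)·cosφ·cosλ = -5956049.753 m; Y = (N+h)·cosφ·sinλ = -2266714.877 m; Z = (N(1−e²)+h)·sinφ = 306096.379 m.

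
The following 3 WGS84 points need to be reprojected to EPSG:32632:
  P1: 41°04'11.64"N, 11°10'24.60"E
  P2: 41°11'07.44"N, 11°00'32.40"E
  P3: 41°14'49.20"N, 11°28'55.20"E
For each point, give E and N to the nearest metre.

UTM zone 32N: λ₀ = 9°, k₀ = 0.9996.
P1 (41.0699°, 11.1735°) → (682607.502, 4548792.762) m.
P2 (41.1854°, 11.0090°) → (668490.295, 4561284.146) m.
P3 (41.2470°, 11.4820°) → (707967.419, 4569147.823) m.

P1: E 682608 m, N 4548793 m; P2: E 668490 m, N 4561284 m; P3: E 707967 m, N 4569148 m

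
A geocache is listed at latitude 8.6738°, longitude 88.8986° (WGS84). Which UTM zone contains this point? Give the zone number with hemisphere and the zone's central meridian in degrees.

Zone 45N, central meridian 87°

UTM zone = ⌊(λ + 180)/6⌋ + 1; 88.8986° ∈ [84°, 90°) → zone 45.
Hemisphere: N (φ ≥ 0).
Central meridian λ₀ = 6×45 − 183 = 87°.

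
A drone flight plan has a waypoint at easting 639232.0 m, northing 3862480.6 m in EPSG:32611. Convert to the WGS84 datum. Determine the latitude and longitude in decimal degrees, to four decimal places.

Zone 11N: λ₀ = -117°, k₀ = 0.9996, false easting 500000 m.
Meridian distance M = (N − FN)/k₀ = 3864026.2 m.
Inverse transverse Mercator on WGS84 gives φ = 34.89520028°, λ = -115.47620046°.

lat 34.8952°, lon -115.4762°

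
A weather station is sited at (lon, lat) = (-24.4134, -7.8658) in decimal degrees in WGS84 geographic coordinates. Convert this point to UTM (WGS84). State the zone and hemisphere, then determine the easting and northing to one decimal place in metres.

Longitude -24.4134° lies in the 6° band [-30°, -24°), giving zone 26; latitude is south of the equator, so 26S.
Zone 26 central meridian λ₀ = 6×26 − 183 = -27°; Δλ = +2.5866°.
Transverse Mercator on WGS84 with k₀ = 0.9996 gives E = 785227.553 m, N = 9129656.572 m.

Zone 26S: E 785227.6 m, N 9129656.6 m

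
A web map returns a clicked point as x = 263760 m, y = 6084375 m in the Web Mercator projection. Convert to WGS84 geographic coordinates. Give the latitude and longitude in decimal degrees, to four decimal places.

lat 47.8647°, lon 2.3694°

R = 6378137 m. λ = x/R = 2.36939639°.
φ = 2·arctan(exp(y/R)) − 90° = 2·arctan(2.59592) − 90° = 47.86469892°.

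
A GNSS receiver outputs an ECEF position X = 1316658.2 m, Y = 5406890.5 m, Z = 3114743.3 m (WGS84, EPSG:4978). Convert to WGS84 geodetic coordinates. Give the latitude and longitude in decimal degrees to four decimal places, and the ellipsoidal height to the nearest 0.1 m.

lat 29.4005°, lon 76.3140°, h 4262.2 m

λ = atan2(Y, X) = 76.31400048°; p = √(X²+Y²) = 5564894.8 m.
Bowring's method on WGS84 (a = 6378137 m, b = 6356752.314 m) gives φ = 29.40049978°, h = 4262.208 m.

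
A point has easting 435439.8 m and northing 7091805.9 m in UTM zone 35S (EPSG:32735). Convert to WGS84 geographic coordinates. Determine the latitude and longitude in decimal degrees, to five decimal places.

Zone 35S: λ₀ = 27°, k₀ = 0.9996, false easting 500000 m, false northing 10000000 m.
Meridian distance M = (N − FN)/k₀ = -2909357.8 m.
Inverse transverse Mercator on WGS84 gives φ = -26.29209988°, λ = 26.35329971°.

lat -26.29210°, lon 26.35330°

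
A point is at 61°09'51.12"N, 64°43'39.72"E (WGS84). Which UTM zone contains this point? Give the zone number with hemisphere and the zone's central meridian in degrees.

Zone 41N, central meridian 63°

UTM zone = ⌊(λ + 180)/6⌋ + 1; 64.7277° ∈ [60°, 66°) → zone 41.
Hemisphere: N (φ ≥ 0).
Central meridian λ₀ = 6×41 − 183 = 63°.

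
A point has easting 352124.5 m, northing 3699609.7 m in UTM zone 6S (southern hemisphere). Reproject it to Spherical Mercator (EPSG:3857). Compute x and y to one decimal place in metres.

Unproject from UTM 6S (λ₀ = -147°) → φ = -56.82380037°, λ = -149.42310048°.
Web Mercator (R = 6378137 m): x = -16633703.458 m, y = -7724189.945 m.

x -16633703.5 m, y -7724189.9 m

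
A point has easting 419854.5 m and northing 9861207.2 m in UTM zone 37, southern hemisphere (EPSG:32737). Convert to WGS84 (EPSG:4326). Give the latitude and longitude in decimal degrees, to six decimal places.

lat -1.255600°, lon 38.279600°

Zone 37S: λ₀ = 39°, k₀ = 0.9996, false easting 500000 m, false northing 10000000 m.
Meridian distance M = (N − FN)/k₀ = -138848.3 m.
Inverse transverse Mercator on WGS84 gives φ = -1.25560009°, λ = 38.27959989°.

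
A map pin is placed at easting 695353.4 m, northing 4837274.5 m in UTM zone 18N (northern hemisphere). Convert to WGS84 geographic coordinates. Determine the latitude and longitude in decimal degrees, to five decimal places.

Zone 18N: λ₀ = -75°, k₀ = 0.9996, false easting 500000 m.
Meridian distance M = (N − FN)/k₀ = 4839210.2 m.
Inverse transverse Mercator on WGS84 gives φ = 43.66279980°, λ = -72.57710051°.

lat 43.66280°, lon -72.57710°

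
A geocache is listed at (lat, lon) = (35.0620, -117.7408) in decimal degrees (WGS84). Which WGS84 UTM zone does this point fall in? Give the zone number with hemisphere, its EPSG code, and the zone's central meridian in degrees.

Zone 11N (EPSG:32611), central meridian -117°

UTM zone = ⌊(λ + 180)/6⌋ + 1; -117.7408° ∈ [-120°, -114°) → zone 11.
Hemisphere: N (φ ≥ 0).
Central meridian λ₀ = 6×11 − 183 = -117°.
EPSG code: 32611.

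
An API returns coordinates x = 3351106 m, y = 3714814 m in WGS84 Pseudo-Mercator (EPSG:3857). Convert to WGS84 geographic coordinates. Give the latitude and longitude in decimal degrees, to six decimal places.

lat 31.629803°, lon 30.103497°

R = 6378137 m. λ = x/R = 30.10349739°.
φ = 2·arctan(exp(y/R)) − 90° = 2·arctan(1.79038) − 90° = 31.62980289°.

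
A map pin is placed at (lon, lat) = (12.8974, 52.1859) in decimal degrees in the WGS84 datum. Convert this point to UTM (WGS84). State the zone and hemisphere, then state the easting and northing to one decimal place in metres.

Zone 33N: E 356262.0 m, N 5783798.8 m

Longitude 12.8974° lies in the 6° band [12°, 18°), giving zone 33; latitude is north of the equator, so 33N.
Zone 33 central meridian λ₀ = 6×33 − 183 = 15°; Δλ = -2.1026°.
Transverse Mercator on WGS84 with k₀ = 0.9996 gives E = 356262.030 m, N = 5783798.834 m.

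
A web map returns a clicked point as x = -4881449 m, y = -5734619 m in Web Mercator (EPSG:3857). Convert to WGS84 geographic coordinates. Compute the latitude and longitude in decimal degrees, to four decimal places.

lat -45.7139°, lon -43.8508°

R = 6378137 m. λ = x/R = -43.85080245°.
φ = 2·arctan(exp(y/R)) − 90° = 2·arctan(0.40693) − 90° = -45.71389728°.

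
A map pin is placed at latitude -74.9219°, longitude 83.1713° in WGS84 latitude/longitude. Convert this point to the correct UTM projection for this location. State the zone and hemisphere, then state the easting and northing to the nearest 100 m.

Longitude 83.1713° lies in the 6° band [78°, 84°), giving zone 44; latitude is south of the equator, so 44S.
Zone 44 central meridian λ₀ = 6×44 − 183 = 81°; Δλ = +2.1713°.
Transverse Mercator on WGS84 with k₀ = 0.9996 gives E = 563035.688 m, N = 1683953.620 m.

Zone 44S: E 563000 m, N 1684000 m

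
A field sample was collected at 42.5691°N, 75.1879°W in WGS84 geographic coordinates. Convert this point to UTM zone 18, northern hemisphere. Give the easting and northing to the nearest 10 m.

Zone 18 central meridian λ₀ = 6×18 − 183 = -75°; Δλ = -0.1879°.
Transverse Mercator on WGS84 with k₀ = 0.9996 gives E = 484577.992 m, N = 4712982.998 m.

E 484580 m, N 4712980 m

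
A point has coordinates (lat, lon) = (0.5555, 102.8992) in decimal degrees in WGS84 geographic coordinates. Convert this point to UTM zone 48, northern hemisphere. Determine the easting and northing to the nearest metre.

E 266192 m, N 61441 m

Zone 48 central meridian λ₀ = 6×48 − 183 = 105°; Δλ = -2.1008°.
Transverse Mercator on WGS84 with k₀ = 0.9996 gives E = 266191.734 m, N = 61441.031 m.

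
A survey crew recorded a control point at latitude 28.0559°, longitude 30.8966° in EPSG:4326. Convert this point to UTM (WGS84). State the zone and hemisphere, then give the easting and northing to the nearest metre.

Longitude 30.8966° lies in the 6° band [30°, 36°), giving zone 36; latitude is north of the equator, so 36N.
Zone 36 central meridian λ₀ = 6×36 − 183 = 33°; Δλ = -2.1034°.
Transverse Mercator on WGS84 with k₀ = 0.9996 gives E = 293269.149 m, N = 3105180.004 m.

Zone 36N: E 293269 m, N 3105180 m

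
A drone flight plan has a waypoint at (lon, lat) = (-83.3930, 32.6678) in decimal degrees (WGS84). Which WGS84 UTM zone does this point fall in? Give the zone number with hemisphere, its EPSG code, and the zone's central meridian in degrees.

Zone 17N (EPSG:32617), central meridian -81°

UTM zone = ⌊(λ + 180)/6⌋ + 1; -83.3930° ∈ [-84°, -78°) → zone 17.
Hemisphere: N (φ ≥ 0).
Central meridian λ₀ = 6×17 − 183 = -81°.
EPSG code: 32617.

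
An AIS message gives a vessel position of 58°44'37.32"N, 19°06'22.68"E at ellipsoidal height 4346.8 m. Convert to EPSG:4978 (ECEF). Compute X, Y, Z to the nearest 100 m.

WGS84: a = 6378137 m, e² = 0.006694380; N(φ) = a/√(1−e²sin²φ) = 6393795.710 m.
X = (N+h)·cosφ·cosλ = 3136909.327 m; Y = (N+h)·cosφ·sinλ = 1086638.543 m; Z = (N(1−e²)+h)·sinφ = 5432893.064 m.

X 3136900 m, Y 1086600 m, Z 5432900 m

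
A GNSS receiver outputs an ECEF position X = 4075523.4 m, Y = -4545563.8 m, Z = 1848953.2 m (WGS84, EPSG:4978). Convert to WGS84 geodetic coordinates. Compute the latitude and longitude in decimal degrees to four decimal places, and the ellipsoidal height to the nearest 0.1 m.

λ = atan2(Y, X) = -48.12080043°; p = √(X²+Y²) = 6105083.2 m.
Bowring's method on WGS84 (a = 6378137 m, b = 6356752.314 m) gives φ = 16.95619969°, h = 2591.766 m.

lat 16.9562°, lon -48.1208°, h 2591.8 m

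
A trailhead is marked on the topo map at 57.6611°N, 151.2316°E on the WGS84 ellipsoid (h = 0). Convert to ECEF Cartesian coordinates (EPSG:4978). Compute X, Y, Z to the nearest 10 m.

X -2997890 m, Y 1645950 m, Z 5365640 m

WGS84: a = 6378137 m, e² = 0.006694380; N(φ) = a/√(1−e²sin²φ) = 6393431.794 m.
X = (N+h)·cosφ·cosλ = -2997888.957 m; Y = (N+h)·cosφ·sinλ = 1645950.936 m; Z = (N(1−e²)+h)·sinφ = 5365641.440 m.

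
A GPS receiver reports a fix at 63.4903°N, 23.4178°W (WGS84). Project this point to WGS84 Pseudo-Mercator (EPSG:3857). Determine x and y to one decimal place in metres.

Web Mercator is spherical with R = a = 6378137 m.
x = R·λ = 6378137 × -0.408717714 = -2606857.571 m.
y = R·ln tan(π/4 + φ/2) = 6378137 × 1.445797742 = 9221496.070 m.

x -2606857.6 m, y 9221496.1 m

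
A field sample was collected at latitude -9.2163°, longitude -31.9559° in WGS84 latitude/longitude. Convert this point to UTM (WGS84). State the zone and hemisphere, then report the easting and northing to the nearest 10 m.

Zone 25S: E 614700 m, N 8981070 m

Longitude -31.9559° lies in the 6° band [-36°, -30°), giving zone 25; latitude is south of the equator, so 25S.
Zone 25 central meridian λ₀ = 6×25 − 183 = -33°; Δλ = +1.0441°.
Transverse Mercator on WGS84 with k₀ = 0.9996 gives E = 614698.274 m, N = 8981066.762 m.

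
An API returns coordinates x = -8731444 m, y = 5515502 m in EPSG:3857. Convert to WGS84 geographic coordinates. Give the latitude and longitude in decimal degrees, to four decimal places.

R = 6378137 m. λ = x/R = -78.43589598°.
φ = 2·arctan(exp(y/R)) − 90° = 2·arctan(2.37442) − 90° = 44.32260156°.

lat 44.3226°, lon -78.4359°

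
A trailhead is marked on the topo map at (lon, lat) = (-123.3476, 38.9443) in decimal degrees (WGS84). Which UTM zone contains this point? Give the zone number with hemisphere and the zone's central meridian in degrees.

UTM zone = ⌊(λ + 180)/6⌋ + 1; -123.3476° ∈ [-126°, -120°) → zone 10.
Hemisphere: N (φ ≥ 0).
Central meridian λ₀ = 6×10 − 183 = -123°.

Zone 10N, central meridian -123°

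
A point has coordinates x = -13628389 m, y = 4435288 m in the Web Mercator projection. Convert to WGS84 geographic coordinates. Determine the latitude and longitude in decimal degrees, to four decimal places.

R = 6378137 m. λ = x/R = -122.42590137°.
φ = 2·arctan(exp(y/R)) − 90° = 2·arctan(2.00449) − 90° = 36.97259807°.

lat 36.9726°, lon -122.4259°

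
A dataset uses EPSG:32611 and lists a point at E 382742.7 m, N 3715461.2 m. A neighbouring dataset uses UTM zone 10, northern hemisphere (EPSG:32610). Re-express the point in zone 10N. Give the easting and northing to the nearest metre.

UTM 11N → geographic: φ = 33.57240041°, λ = -118.26339981°.
UTM 10N (λ₀ = -123°) forward: E = 939790.150 m, N = 3724812.625 m.

E 939790 m, N 3724813 m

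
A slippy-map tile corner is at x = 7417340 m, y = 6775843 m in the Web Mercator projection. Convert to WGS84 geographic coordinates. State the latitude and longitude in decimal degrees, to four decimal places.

R = 6378137 m. λ = x/R = 66.63109890°.
φ = 2·arctan(exp(y/R)) − 90° = 2·arctan(2.89318) − 90° = 51.86550239°.

lat 51.8655°, lon 66.6311°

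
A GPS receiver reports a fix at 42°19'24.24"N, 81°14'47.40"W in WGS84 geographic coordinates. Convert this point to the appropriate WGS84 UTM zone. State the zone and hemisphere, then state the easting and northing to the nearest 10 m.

Zone 17N: E 479690 m, N 4685710 m

Longitude -81.2465° lies in the 6° band [-84°, -78°), giving zone 17; latitude is north of the equator, so 17N.
Zone 17 central meridian λ₀ = 6×17 − 183 = -81°; Δλ = -0.2465°.
Transverse Mercator on WGS84 with k₀ = 0.9996 gives E = 479689.144 m, N = 4685713.390 m.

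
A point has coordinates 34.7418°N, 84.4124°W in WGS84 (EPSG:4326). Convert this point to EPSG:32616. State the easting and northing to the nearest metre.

E 736891 m, N 3847460 m

Zone 16 central meridian λ₀ = 6×16 − 183 = -87°; Δλ = +2.5876°.
Transverse Mercator on WGS84 with k₀ = 0.9996 gives E = 736890.548 m, N = 3847459.927 m.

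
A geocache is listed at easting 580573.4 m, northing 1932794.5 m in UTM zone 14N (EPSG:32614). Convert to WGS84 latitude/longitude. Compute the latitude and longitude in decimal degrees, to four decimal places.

lat 17.4798°, lon -98.2411°

Zone 14N: λ₀ = -99°, k₀ = 0.9996, false easting 500000 m.
Meridian distance M = (N − FN)/k₀ = 1933567.9 m.
Inverse transverse Mercator on WGS84 gives φ = 17.47980044°, λ = -98.24109954°.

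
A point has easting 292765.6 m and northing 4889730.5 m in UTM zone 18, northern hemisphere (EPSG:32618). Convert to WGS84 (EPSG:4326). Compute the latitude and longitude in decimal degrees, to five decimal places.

Zone 18N: λ₀ = -75°, k₀ = 0.9996, false easting 500000 m.
Meridian distance M = (N − FN)/k₀ = 4891687.2 m.
Inverse transverse Mercator on WGS84 gives φ = 44.13139980°, λ = -77.59050049°.

lat 44.13140°, lon -77.59050°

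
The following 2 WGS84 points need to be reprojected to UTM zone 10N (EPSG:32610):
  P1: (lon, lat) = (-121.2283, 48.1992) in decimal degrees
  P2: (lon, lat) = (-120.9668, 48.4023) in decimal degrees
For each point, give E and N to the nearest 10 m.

UTM zone 10N: λ₀ = -123°, k₀ = 0.9996.
P1 (48.1992°, -121.2283°) → (631648.963, 5339958.433) m.
P2 (48.4023°, -120.9668°) → (650480.947, 5363012.849) m.

P1: E 631650 m, N 5339960 m; P2: E 650480 m, N 5363010 m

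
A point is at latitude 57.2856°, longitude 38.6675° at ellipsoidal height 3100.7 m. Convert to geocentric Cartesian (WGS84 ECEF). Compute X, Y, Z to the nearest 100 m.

WGS84: a = 6378137 m, e² = 0.006694380; N(φ) = a/√(1−e²sin²φ) = 6393304.023 m.
X = (N+h)·cosφ·cosλ = 2699133.274 m; Y = (N+h)·cosφ·sinλ = 2159900.935 m; Z = (N(1−e²)+h)·sinφ = 5345764.703 m.

X 2699100 m, Y 2159900 m, Z 5345800 m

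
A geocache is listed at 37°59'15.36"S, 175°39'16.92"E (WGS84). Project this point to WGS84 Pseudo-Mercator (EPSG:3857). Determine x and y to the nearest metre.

Web Mercator is spherical with R = a = 6378137 m.
x = R·λ = 6378137 × 3.065752862 = 19553791.759 m.
y = R·ln tan(π/4 + φ/2) = 6378137 × -0.717713379 = -4577674.257 m.

x 19553792 m, y -4577674 m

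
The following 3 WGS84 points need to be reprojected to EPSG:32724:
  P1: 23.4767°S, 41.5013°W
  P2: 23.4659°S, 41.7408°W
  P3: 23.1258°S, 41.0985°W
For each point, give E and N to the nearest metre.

UTM zone 24S: λ₀ = -39°, k₀ = 0.9996.
P1 (-23.4767°, -41.5013°) → (244516.164, 7401485.509) m.
P2 (-23.4659°, -41.7408°) → (220018.451, 7402235.728) m.
P3 (-23.1258°, -41.0985°) → (285108.873, 7441008.048) m.

P1: E 244516 m, N 7401486 m; P2: E 220018 m, N 7402236 m; P3: E 285109 m, N 7441008 m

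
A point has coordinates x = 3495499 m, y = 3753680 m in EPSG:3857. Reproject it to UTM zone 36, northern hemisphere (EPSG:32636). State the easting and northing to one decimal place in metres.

Web Mercator inverse (R = 6378137 m) → φ = 31.92660314°, λ = 31.40060177°.
UTM 36N forward: E = 348799.348 m, N = 3533416.461 m.

E 348799.3 m, N 3533416.5 m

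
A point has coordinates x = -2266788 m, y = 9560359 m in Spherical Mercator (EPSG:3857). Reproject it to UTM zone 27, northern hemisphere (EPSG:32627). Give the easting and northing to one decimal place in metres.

E 530248.2 m, N 7188223.2 m

Web Mercator inverse (R = 6378137 m) → φ = 64.81710029°, λ = -20.36290306°.
UTM 27N forward: E = 530248.232 m, N = 7188223.214 m.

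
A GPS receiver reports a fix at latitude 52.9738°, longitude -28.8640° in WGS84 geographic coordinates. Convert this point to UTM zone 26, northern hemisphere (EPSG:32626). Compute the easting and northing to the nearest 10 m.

Zone 26 central meridian λ₀ = 6×26 − 183 = -27°; Δλ = -1.8640°.
Transverse Mercator on WGS84 with k₀ = 0.9996 gives E = 374836.606 m, N = 5870981.683 m.

E 374840 m, N 5870980 m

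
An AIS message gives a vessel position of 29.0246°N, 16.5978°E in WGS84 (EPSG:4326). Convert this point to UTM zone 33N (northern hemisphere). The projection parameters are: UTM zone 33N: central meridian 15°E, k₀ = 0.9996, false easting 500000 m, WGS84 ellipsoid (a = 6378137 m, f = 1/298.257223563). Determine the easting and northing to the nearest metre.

Zone 33 central meridian λ₀ = 6×33 − 183 = 15°; Δλ = +1.5978°.
Transverse Mercator on WGS84 with k₀ = 0.9996 gives E = 655599.501 m, N = 3211763.918 m.

E 655600 m, N 3211764 m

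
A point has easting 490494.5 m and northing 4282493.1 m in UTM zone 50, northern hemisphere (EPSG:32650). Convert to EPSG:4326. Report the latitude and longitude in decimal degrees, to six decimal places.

Zone 50N: λ₀ = 117°, k₀ = 0.9996, false easting 500000 m.
Meridian distance M = (N − FN)/k₀ = 4284206.8 m.
Inverse transverse Mercator on WGS84 gives φ = 38.69100001°, λ = 116.89070009°.

lat 38.691000°, lon 116.890700°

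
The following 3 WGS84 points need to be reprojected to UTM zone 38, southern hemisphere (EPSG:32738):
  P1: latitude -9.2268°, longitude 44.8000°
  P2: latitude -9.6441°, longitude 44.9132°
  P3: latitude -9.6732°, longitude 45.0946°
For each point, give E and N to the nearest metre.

UTM zone 38S: λ₀ = 45°, k₀ = 0.9996.
P1 (-9.2268°, 44.8000°) → (478031.023, 8980067.144) m.
P2 (-9.6441°, 44.9132°) → (490476.937, 8933935.443) m.
P3 (-9.6732°, 45.0946°) → (510377.931, 8930717.878) m.

P1: E 478031 m, N 8980067 m; P2: E 490477 m, N 8933935 m; P3: E 510378 m, N 8930718 m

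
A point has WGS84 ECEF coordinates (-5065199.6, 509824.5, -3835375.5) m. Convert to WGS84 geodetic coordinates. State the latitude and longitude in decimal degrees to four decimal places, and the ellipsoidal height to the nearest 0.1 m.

λ = atan2(Y, X) = 174.25239955°; p = √(X²+Y²) = 5090792.5 m.
Bowring's method on WGS84 (a = 6378137 m, b = 6356752.314 m) gives φ = -37.17919996°, h = 3505.199 m.

lat -37.1792°, lon 174.2524°, h 3505.2 m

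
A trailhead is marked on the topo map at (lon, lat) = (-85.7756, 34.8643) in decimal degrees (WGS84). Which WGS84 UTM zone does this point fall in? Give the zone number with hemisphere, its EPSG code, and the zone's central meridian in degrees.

Zone 16N (EPSG:32616), central meridian -87°

UTM zone = ⌊(λ + 180)/6⌋ + 1; -85.7756° ∈ [-90°, -84°) → zone 16.
Hemisphere: N (φ ≥ 0).
Central meridian λ₀ = 6×16 − 183 = -87°.
EPSG code: 32616.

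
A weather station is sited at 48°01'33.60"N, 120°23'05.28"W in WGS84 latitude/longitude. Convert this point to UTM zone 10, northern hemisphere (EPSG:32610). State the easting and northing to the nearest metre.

Zone 10 central meridian λ₀ = 6×10 − 183 = -123°; Δλ = +2.6152°.
Transverse Mercator on WGS84 with k₀ = 0.9996 gives E = 694977.049 m, N = 5322499.278 m.

E 694977 m, N 5322499 m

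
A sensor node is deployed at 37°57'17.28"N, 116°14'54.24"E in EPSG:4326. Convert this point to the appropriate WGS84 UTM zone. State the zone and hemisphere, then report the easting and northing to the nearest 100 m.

Longitude 116.2484° lies in the 6° band [114°, 120°), giving zone 50; latitude is north of the equator, so 50N.
Zone 50 central meridian λ₀ = 6×50 − 183 = 117°; Δλ = -0.7516°.
Transverse Mercator on WGS84 with k₀ = 0.9996 gives E = 433970.581 m, N = 4201066.377 m.

Zone 50N: E 434000 m, N 4201100 m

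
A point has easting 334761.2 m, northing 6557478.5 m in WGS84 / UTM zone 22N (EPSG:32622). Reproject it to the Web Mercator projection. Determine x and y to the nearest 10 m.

x -5998680 m, y 8207320 m

Unproject from UTM 22N (λ₀ = -51°) → φ = 59.12440022°, λ = -53.88710045°.
Web Mercator (R = 6378137 m): x = -5998684.582 m, y = 8207323.263 m.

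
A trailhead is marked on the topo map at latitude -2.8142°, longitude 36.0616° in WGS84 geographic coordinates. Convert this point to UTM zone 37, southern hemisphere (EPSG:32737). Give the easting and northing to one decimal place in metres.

Zone 37 central meridian λ₀ = 6×37 − 183 = 39°; Δλ = -2.9384°.
Transverse Mercator on WGS84 with k₀ = 0.9996 gives E = 173277.818 m, N = 9688532.225 m.

E 173277.8 m, N 9688532.2 m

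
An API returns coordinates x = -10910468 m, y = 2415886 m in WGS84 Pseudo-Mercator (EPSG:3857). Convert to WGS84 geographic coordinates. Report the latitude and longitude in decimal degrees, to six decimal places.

R = 6378137 m. λ = x/R = -98.01040161°.
φ = 2·arctan(exp(y/R)) − 90° = 2·arctan(1.46050) − 90° = 21.20120191°.

lat 21.201202°, lon -98.010402°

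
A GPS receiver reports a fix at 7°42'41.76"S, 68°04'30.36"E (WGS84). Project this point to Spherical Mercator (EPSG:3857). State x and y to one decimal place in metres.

Web Mercator is spherical with R = a = 6378137 m.
x = R·λ = 6378137 × 1.188134634 = 7578085.468 m.
y = R·ln tan(π/4 + φ/2) = 6378137 × -0.135001024 = -861055.025 m.

x 7578085.5 m, y -861055.0 m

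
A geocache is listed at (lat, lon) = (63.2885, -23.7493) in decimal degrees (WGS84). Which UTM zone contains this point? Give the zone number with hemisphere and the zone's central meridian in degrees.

UTM zone = ⌊(λ + 180)/6⌋ + 1; -23.7493° ∈ [-24°, -18°) → zone 27.
Hemisphere: N (φ ≥ 0).
Central meridian λ₀ = 6×27 − 183 = -21°.

Zone 27N, central meridian -21°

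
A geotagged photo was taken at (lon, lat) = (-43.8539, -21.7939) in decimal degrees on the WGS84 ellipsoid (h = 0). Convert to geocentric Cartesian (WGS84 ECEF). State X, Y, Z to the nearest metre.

WGS84: a = 6378137 m, e² = 0.006694380; N(φ) = a/√(1−e²sin²φ) = 6381081.776 m.
X = (N+h)·cosφ·cosλ = 4272566.860 m; Y = (N+h)·cosφ·sinλ = -4104966.867 m; Z = (N(1−e²)+h)·sinφ = -2353238.095 m.

X 4272567 m, Y -4104967 m, Z -2353238 m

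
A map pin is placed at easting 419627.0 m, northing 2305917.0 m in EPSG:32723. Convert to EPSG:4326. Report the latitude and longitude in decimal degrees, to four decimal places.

lat -69.3442°, lon -47.0419°

Zone 23S: λ₀ = -45°, k₀ = 0.9996, false easting 500000 m, false northing 10000000 m.
Meridian distance M = (N − FN)/k₀ = -7697161.9 m.
Inverse transverse Mercator on WGS84 gives φ = -69.34419964°, λ = -47.04189967°.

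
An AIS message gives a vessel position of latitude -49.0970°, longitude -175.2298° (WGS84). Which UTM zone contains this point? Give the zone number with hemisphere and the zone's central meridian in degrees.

UTM zone = ⌊(λ + 180)/6⌋ + 1; -175.2298° ∈ [-180°, -174°) → zone 1.
Hemisphere: S (φ < 0).
Central meridian λ₀ = 6×1 − 183 = -177°.

Zone 1S, central meridian -177°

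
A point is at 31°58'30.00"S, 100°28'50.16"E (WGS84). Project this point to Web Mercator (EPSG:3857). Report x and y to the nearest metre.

x 11185449 m, y -3760029 m

Web Mercator is spherical with R = a = 6378137 m.
x = R·λ = 6378137 × 1.753717304 = 11185449.227 m.
y = R·ln tan(π/4 + φ/2) = 6378137 × -0.589518450 = -3760029.436 m.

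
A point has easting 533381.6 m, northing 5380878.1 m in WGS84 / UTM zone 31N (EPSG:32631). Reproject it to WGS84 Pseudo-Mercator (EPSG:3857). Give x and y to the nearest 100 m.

Unproject from UTM 31N (λ₀ = 3°) → φ = 48.58010027°, λ = 3.45259935°.
Web Mercator (R = 6378137 m): x = 384341.602 m, y = 6203911.221 m.

x 384300 m, y 6203900 m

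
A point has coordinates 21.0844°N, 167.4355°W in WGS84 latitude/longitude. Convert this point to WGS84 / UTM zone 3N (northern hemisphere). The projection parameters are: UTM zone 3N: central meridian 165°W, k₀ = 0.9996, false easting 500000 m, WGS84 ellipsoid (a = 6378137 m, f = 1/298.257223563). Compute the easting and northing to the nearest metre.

Zone 3 central meridian λ₀ = 6×3 − 183 = -165°; Δλ = -2.4355°.
Transverse Mercator on WGS84 with k₀ = 0.9996 gives E = 246967.074 m, N = 2333423.933 m.

E 246967 m, N 2333424 m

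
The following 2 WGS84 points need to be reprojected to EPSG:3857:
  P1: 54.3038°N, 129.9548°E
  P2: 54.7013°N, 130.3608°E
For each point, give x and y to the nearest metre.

P1: x 14466502 m, y 7227904 m; P2: x 14511698 m, y 7304109 m

Web Mercator: x = R·λ, y = R·ln tan(π/4+φ/2), R = 6378137 m.
P1 (54.3038°, 129.9548°) → (14466502.162, 7227903.626) m.
P2 (54.7013°, 130.3608°) → (14511697.875, 7304109.018) m.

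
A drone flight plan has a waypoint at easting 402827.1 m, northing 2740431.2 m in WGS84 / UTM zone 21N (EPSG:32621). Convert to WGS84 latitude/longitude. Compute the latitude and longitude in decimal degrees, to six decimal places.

lat 24.775500°, lon -57.961200°

Zone 21N: λ₀ = -57°, k₀ = 0.9996, false easting 500000 m.
Meridian distance M = (N − FN)/k₀ = 2741527.8 m.
Inverse transverse Mercator on WGS84 gives φ = 24.77550042°, λ = -57.96120008°.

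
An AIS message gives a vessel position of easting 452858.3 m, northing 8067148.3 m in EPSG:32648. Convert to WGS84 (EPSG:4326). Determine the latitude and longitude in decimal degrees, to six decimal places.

lat 72.696200°, lon 103.579901°

Zone 48N: λ₀ = 105°, k₀ = 0.9996, false easting 500000 m.
Meridian distance M = (N − FN)/k₀ = 8070376.5 m.
Inverse transverse Mercator on WGS84 gives φ = 72.69619958°, λ = 103.57990136°.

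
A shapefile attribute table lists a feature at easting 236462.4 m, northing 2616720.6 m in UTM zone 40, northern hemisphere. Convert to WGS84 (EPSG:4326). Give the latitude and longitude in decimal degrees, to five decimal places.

Zone 40N: λ₀ = 57°, k₀ = 0.9996, false easting 500000 m.
Meridian distance M = (N − FN)/k₀ = 2617767.7 m.
Inverse transverse Mercator on WGS84 gives φ = 23.63969984°, λ = 54.41669957°.

lat 23.63970°, lon 54.41670°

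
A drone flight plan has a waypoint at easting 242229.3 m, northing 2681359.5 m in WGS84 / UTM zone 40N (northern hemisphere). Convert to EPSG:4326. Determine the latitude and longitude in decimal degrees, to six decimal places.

lat 24.223900°, lon 54.461800°

Zone 40N: λ₀ = 57°, k₀ = 0.9996, false easting 500000 m.
Meridian distance M = (N − FN)/k₀ = 2682432.5 m.
Inverse transverse Mercator on WGS84 gives φ = 24.22390041°, λ = 54.46180039°.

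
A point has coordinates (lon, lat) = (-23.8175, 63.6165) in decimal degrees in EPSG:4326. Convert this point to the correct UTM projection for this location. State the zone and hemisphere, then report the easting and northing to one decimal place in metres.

Zone 27N: E 360338.4 m, N 7057357.9 m

Longitude -23.8175° lies in the 6° band [-24°, -18°), giving zone 27; latitude is north of the equator, so 27N.
Zone 27 central meridian λ₀ = 6×27 − 183 = -21°; Δλ = -2.8175°.
Transverse Mercator on WGS84 with k₀ = 0.9996 gives E = 360338.402 m, N = 7057357.938 m.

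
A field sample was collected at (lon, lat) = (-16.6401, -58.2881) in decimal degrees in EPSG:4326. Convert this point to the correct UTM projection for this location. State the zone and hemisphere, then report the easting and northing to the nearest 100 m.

Zone 28S: E 403800 m, N 3538000 m

Longitude -16.6401° lies in the 6° band [-18°, -12°), giving zone 28; latitude is south of the equator, so 28S.
Zone 28 central meridian λ₀ = 6×28 − 183 = -15°; Δλ = -1.6401°.
Transverse Mercator on WGS84 with k₀ = 0.9996 gives E = 403840.733 m, N = 3538043.111 m.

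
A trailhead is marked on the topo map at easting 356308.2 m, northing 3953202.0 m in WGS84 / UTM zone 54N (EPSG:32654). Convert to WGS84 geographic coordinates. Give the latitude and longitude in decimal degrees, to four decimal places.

Zone 54N: λ₀ = 141°, k₀ = 0.9996, false easting 500000 m.
Meridian distance M = (N − FN)/k₀ = 3954783.9 m.
Inverse transverse Mercator on WGS84 gives φ = 35.71230038°, λ = 139.41150047°.

lat 35.7123°, lon 139.4115°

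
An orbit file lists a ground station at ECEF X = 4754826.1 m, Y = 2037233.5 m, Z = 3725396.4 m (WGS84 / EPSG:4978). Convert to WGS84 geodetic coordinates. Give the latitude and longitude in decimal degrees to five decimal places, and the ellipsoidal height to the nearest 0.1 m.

lat 35.94320°, lon 23.19300°, h 3927.4 m

λ = atan2(Y, X) = 23.19300019°; p = √(X²+Y²) = 5172880.4 m.
Bowring's method on WGS84 (a = 6378137 m, b = 6356752.314 m) gives φ = 35.94319996°, h = 3927.449 m.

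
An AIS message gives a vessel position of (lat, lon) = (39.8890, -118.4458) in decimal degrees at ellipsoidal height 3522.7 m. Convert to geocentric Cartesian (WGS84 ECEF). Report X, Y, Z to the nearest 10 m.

X -2335590 m, Y -4311340 m, Z 4070800 m

WGS84: a = 6378137 m, e² = 0.006694380; N(φ) = a/√(1−e²sin²φ) = 6386935.280 m.
X = (N+h)·cosφ·cosλ = -2335586.448 m; Y = (N+h)·cosφ·sinλ = -4311335.971 m; Z = (N(1−e²)+h)·sinφ = 4070795.732 m.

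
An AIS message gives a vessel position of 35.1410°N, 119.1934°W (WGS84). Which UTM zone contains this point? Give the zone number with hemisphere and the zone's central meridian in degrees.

UTM zone = ⌊(λ + 180)/6⌋ + 1; -119.1934° ∈ [-120°, -114°) → zone 11.
Hemisphere: N (φ ≥ 0).
Central meridian λ₀ = 6×11 − 183 = -117°.

Zone 11N, central meridian -117°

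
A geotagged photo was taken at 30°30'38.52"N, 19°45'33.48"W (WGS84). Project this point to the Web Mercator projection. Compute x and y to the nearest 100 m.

x -2199600 m, y 3569400 m

Web Mercator is spherical with R = a = 6378137 m.
x = R·λ = 6378137 × -0.344864843 = -2199595.214 m.
y = R·ln tan(π/4 + φ/2) = 6378137 × 0.559625159 = 3569365.935 m.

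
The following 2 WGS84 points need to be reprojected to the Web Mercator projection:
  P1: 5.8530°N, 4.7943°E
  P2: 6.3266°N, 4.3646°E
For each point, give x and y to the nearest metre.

P1: x 533699 m, y 652689 m; P2: x 485865 m, y 705709 m

Web Mercator: x = R·λ, y = R·ln tan(π/4+φ/2), R = 6378137 m.
P1 (5.8530°, 4.7943°) → (533699.035, 652689.155) m.
P2 (6.3266°, 4.3646°) → (485865.050, 705709.421) m.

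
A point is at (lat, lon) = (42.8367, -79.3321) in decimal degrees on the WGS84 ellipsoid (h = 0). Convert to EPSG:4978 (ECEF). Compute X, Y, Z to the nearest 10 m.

WGS84: a = 6378137 m, e² = 0.006694380; N(φ) = a/√(1−e²sin²φ) = 6388029.088 m.
X = (N+h)·cosφ·cosλ = 867140.468 m; Y = (N+h)·cosφ·sinλ = -4603346.190 m; Z = (N(1−e²)+h)·sinφ = 4314216.524 m.

X 867140 m, Y -4603350 m, Z 4314220 m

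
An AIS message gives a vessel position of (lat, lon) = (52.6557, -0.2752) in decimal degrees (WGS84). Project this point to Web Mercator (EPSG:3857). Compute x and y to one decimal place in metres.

x -30635.1 m, y 6919563.9 m

Web Mercator is spherical with R = a = 6378137 m.
x = R·λ = 6378137 × -0.004803146 = -30635.124 m.
y = R·ln tan(π/4 + φ/2) = 6378137 × 1.084887946 = 6919563.948 m.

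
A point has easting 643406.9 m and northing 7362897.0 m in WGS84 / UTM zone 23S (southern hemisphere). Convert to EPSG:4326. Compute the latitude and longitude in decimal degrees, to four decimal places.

lat -23.8389°, lon -43.5919°

Zone 23S: λ₀ = -45°, k₀ = 0.9996, false easting 500000 m, false northing 10000000 m.
Meridian distance M = (N − FN)/k₀ = -2638158.3 m.
Inverse transverse Mercator on WGS84 gives φ = -23.83889977°, λ = -43.59189975°.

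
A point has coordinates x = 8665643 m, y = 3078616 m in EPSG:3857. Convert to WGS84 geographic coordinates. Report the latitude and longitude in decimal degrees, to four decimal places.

R = 6378137 m. λ = x/R = 77.84479554°.
φ = 2·arctan(exp(y/R)) − 90° = 2·arctan(1.62042) − 90° = 26.64040104°.

lat 26.6404°, lon 77.8448°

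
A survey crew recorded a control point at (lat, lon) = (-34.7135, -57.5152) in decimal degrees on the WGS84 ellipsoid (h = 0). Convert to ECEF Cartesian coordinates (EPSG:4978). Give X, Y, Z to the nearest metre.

WGS84: a = 6378137 m, e² = 0.006694380; N(φ) = a/√(1−e²sin²φ) = 6385071.716 m.
X = (N+h)·cosφ·cosλ = 2818892.025 m; Y = (N+h)·cosφ·sinλ = -4427365.631 m; Z = (N(1−e²)+h)·sinφ = -3611785.736 m.

X 2818892 m, Y -4427366 m, Z -3611786 m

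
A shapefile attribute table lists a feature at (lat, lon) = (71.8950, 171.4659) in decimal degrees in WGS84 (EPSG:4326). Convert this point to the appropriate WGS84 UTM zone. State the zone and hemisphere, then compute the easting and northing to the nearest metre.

Zone 59N: E 516159 m, N 7977283 m

Longitude 171.4659° lies in the 6° band [168°, 174°), giving zone 59; latitude is north of the equator, so 59N.
Zone 59 central meridian λ₀ = 6×59 − 183 = 171°; Δλ = +0.4659°.
Transverse Mercator on WGS84 with k₀ = 0.9996 gives E = 516159.496 m, N = 7977283.146 m.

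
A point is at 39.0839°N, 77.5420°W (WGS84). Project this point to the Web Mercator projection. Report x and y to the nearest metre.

x -8631936 m, y 4733697 m

Web Mercator is spherical with R = a = 6378137 m.
x = R·λ = 6378137 × -1.353363209 = -8631935.955 m.
y = R·ln tan(π/4 + φ/2) = 6378137 × 0.742175444 = 4733696.663 m.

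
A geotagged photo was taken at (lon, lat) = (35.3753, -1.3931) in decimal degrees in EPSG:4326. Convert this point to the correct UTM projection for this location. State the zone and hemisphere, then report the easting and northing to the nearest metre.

Zone 36S: E 764310 m, N 9845887 m

Longitude 35.3753° lies in the 6° band [30°, 36°), giving zone 36; latitude is south of the equator, so 36S.
Zone 36 central meridian λ₀ = 6×36 − 183 = 33°; Δλ = +2.3753°.
Transverse Mercator on WGS84 with k₀ = 0.9996 gives E = 764309.960 m, N = 9845887.032 m.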